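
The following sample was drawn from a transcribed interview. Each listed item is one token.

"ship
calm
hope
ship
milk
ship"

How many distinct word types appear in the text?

Distinct types: {calm, hope, milk, ship}
V = 4

4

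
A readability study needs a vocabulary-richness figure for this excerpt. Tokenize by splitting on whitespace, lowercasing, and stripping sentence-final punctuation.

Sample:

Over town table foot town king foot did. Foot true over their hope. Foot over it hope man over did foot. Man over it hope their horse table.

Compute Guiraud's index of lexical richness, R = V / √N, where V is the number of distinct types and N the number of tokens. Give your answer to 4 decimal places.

2.2678

N = 28, V = 12.
√N = 5.291503
R = 12 / 5.291503 = 2.2678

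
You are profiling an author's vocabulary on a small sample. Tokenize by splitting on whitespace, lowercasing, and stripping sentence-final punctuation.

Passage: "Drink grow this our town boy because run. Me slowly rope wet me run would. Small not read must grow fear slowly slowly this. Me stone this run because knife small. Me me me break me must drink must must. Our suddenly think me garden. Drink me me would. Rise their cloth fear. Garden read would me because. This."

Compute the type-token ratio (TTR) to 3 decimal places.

N = 59 tokens, V = 27 types.
TTR = V / N = 27 / 59 = 0.458

0.458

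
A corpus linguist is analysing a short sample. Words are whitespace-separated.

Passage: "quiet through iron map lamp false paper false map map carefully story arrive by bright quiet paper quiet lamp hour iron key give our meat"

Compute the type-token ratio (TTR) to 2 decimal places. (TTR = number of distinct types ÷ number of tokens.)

N = 25 tokens, V = 17 types.
TTR = V / N = 17 / 25 = 0.68

0.68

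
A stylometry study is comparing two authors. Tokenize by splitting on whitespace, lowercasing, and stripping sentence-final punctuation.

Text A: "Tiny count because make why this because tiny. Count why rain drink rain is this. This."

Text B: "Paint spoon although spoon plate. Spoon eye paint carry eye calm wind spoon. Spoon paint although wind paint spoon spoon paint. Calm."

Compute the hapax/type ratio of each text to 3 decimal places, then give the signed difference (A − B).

0.083

A: hapax=3, V=9, ratio=0.333
B: hapax=2, V=8, ratio=0.250
Difference = 0.333 − 0.250 = 0.083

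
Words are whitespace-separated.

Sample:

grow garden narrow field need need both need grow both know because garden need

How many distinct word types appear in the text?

Distinct types: {because, both, field, garden, grow, know, narrow, need}
V = 8

8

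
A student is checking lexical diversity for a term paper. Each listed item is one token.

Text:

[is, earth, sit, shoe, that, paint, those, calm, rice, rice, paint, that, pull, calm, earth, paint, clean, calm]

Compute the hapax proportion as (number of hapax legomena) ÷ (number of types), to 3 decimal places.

Frequencies: paint:3, calm:3, earth:2, that:2, rice:2, is:1, sit:1, shoe:1, those:1, pull:1, clean:1
Hapax count = 6; type count = 11.
Ratio = 6 / 11 = 0.545

0.545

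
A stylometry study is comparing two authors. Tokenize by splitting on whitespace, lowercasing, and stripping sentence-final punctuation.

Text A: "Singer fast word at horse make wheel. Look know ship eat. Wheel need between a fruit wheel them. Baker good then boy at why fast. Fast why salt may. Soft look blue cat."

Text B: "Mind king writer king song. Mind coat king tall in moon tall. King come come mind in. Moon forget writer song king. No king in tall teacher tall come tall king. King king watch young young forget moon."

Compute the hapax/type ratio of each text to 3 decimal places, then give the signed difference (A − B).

0.522

A: hapax=21, V=26, ratio=0.808
B: hapax=4, V=14, ratio=0.286
Difference = 0.808 − 0.286 = 0.522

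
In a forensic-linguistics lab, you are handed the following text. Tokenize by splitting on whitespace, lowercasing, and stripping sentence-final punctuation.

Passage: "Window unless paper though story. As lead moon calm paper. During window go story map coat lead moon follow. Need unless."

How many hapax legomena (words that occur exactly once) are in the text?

Frequencies: window:2, unless:2, paper:2, story:2, lead:2, moon:2, though:1, as:1, calm:1, during:1, go:1, map:1, coat:1, follow:1, need:1
Hapax (freq=1): as, calm, coat, during, follow, go, map, need, though

9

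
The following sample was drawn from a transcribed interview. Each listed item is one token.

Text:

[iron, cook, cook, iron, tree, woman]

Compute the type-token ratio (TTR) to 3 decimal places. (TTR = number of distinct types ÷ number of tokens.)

N = 6 tokens, V = 4 types.
TTR = V / N = 4 / 6 = 0.667

0.667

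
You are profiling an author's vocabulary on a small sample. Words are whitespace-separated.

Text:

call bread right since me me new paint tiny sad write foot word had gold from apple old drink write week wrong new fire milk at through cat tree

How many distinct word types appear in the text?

Distinct types: {apple, at, bread, call, cat, drink, fire, foot, from, gold, had, me, milk, new, old, paint, right, sad, since, through, tiny, tree, week, word, write, wrong}
V = 26

26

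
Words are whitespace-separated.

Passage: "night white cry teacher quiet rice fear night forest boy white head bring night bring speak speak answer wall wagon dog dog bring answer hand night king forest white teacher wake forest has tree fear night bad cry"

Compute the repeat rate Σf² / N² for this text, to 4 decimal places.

0.0609

Frequencies: night:5, white:3, forest:3, bring:3, cry:2, teacher:2, fear:2, speak:2, answer:2, dog:2, quiet:1, rice:1, boy:1, head:1, wall:1, wagon:1, hand:1, king:1, wake:1, has:1, … (2 more, each freq 1)
Σf² = 88; N² = 1444
Repeat rate = 88 / 1444 = 0.0609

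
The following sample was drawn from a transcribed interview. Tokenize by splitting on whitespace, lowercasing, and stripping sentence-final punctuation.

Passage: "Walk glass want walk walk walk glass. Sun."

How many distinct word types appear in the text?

4

Distinct types: {glass, sun, walk, want}
V = 4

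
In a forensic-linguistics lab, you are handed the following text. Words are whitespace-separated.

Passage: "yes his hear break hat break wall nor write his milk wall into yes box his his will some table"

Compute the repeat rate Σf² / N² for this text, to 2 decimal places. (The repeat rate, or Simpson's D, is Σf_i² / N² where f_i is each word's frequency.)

Frequencies: his:4, yes:2, break:2, wall:2, hear:1, hat:1, nor:1, write:1, milk:1, into:1, box:1, will:1, some:1, table:1
Σf² = 38; N² = 400
Repeat rate = 38 / 400 = 0.10

0.10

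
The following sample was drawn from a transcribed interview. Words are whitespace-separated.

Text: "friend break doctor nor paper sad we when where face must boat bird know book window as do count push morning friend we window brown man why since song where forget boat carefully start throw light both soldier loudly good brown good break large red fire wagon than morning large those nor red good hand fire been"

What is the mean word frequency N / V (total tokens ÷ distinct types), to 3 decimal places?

N = 57 tokens, V = 43 types.
Mean frequency = N / V = 57 / 43 = 1.326

1.326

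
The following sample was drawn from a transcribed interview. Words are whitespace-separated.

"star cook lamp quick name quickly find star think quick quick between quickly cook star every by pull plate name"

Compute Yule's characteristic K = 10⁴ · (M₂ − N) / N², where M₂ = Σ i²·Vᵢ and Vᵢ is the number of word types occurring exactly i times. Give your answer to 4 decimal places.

450.0000

Frequencies: star:3, quick:3, cook:2, name:2, quickly:2, lamp:1, find:1, think:1, between:1, every:1, by:1, pull:1, plate:1
N = 20. Frequency spectrum: V_1=8, V_2=3, V_3=2
M₂ = 1²·8 + 2²·3 + 3²·2 = 38
K = 10000 × (38 − 20) / 20² = 450.0000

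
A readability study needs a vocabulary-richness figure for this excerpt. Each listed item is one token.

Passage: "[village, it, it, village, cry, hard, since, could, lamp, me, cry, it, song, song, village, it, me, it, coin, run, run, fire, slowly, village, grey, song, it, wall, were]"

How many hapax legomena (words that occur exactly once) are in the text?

Frequencies: it:6, village:4, song:3, cry:2, me:2, run:2, hard:1, since:1, could:1, lamp:1, coin:1, fire:1, slowly:1, grey:1, wall:1, were:1
Hapax (freq=1): coin, could, fire, grey, hard, lamp, since, slowly, wall, were

10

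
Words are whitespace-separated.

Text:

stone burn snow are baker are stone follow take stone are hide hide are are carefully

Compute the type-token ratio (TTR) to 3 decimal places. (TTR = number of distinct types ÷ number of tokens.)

0.563

N = 16 tokens, V = 9 types.
TTR = V / N = 9 / 16 = 0.563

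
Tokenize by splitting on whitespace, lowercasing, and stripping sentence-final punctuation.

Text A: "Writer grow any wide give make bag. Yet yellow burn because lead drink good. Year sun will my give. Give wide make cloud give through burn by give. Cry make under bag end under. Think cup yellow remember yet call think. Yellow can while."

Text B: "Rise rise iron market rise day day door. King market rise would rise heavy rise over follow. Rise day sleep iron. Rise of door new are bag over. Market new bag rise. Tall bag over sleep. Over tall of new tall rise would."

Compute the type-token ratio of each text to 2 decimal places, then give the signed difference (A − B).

0.31

TTR(A) = 30/44 = 0.68
TTR(B) = 16/43 = 0.37
Difference = 0.68 − 0.37 = 0.31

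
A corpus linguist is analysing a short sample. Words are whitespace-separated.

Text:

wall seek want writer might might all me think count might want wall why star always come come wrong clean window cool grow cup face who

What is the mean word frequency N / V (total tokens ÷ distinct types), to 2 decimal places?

1.24

N = 26 tokens, V = 21 types.
Mean frequency = N / V = 26 / 21 = 1.24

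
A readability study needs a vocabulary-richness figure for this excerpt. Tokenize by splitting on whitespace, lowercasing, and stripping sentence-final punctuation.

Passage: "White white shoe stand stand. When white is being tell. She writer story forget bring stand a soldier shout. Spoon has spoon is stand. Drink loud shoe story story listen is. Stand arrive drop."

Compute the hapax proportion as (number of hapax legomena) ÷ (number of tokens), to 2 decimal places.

Frequencies: stand:5, white:3, is:3, story:3, shoe:2, spoon:2, when:1, being:1, tell:1, she:1, writer:1, forget:1, bring:1, a:1, soldier:1, shout:1, has:1, drink:1, loud:1, listen:1, … (2 more, each freq 1)
Hapax count = 16; token count = 34.
Ratio = 16 / 34 = 0.47

0.47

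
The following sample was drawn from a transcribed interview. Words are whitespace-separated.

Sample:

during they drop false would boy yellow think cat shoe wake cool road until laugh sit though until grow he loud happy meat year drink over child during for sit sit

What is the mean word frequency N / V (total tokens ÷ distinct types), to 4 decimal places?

1.1481

N = 31 tokens, V = 27 types.
Mean frequency = N / V = 31 / 27 = 1.1481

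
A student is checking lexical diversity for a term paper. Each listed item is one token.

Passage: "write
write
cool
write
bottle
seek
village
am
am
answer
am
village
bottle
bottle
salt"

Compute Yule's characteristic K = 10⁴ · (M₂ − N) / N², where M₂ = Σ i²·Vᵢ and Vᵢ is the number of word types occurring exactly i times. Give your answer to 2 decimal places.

Frequencies: write:3, bottle:3, am:3, village:2, cool:1, seek:1, answer:1, salt:1
N = 15. Frequency spectrum: V_1=4, V_2=1, V_3=3
M₂ = 1²·4 + 2²·1 + 3²·3 = 35
K = 10000 × (35 − 15) / 15² = 888.89

888.89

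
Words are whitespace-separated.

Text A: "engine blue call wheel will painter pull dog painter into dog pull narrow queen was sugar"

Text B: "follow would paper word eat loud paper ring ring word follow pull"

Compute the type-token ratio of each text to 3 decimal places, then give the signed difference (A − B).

0.146

TTR(A) = 13/16 = 0.813
TTR(B) = 8/12 = 0.667
Difference = 0.813 − 0.667 = 0.146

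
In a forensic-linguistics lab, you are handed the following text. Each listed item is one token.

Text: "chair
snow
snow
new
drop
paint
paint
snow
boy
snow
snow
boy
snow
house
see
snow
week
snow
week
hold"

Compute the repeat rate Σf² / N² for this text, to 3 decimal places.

Frequencies: snow:8, paint:2, boy:2, week:2, chair:1, new:1, drop:1, house:1, see:1, hold:1
Σf² = 82; N² = 400
Repeat rate = 82 / 400 = 0.205

0.205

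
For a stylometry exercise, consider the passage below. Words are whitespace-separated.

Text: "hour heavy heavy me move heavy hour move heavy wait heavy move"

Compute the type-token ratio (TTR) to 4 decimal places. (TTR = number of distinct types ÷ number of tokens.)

0.4167

N = 12 tokens, V = 5 types.
TTR = V / N = 5 / 12 = 0.4167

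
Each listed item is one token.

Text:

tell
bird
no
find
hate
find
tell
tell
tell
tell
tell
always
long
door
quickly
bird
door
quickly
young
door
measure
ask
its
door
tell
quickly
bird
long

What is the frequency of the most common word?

7

Frequencies: tell:7, door:4, bird:3, quickly:3, find:2, long:2, no:1, hate:1, always:1, young:1, measure:1, ask:1, its:1
Most common: 'tell' with frequency 7.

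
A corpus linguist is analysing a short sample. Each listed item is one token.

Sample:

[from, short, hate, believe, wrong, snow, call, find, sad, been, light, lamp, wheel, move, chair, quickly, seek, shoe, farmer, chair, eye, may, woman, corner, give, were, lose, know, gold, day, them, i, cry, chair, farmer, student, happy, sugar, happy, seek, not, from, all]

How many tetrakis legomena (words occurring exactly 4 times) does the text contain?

Frequencies: chair:3, from:2, seek:2, farmer:2, happy:2, short:1, hate:1, believe:1, wrong:1, snow:1, call:1, find:1, sad:1, been:1, light:1, lamp:1, wheel:1, move:1, quickly:1, shoe:1, … (17 more, each freq 1)
Words with frequency 4: (none)

0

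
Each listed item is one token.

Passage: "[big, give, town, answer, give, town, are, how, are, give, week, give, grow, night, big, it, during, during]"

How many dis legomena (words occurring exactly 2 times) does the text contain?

Frequencies: give:4, big:2, town:2, are:2, during:2, answer:1, how:1, week:1, grow:1, night:1, it:1
Words with frequency 2: are, big, during, town

4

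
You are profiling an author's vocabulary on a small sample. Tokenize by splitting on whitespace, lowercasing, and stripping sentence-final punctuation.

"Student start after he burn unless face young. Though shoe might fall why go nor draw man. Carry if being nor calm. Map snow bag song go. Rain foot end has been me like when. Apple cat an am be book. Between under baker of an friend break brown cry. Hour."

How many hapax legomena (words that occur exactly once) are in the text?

Frequencies: go:2, nor:2, an:2, student:1, start:1, after:1, he:1, burn:1, unless:1, face:1, young:1, though:1, shoe:1, might:1, fall:1, why:1, draw:1, man:1, carry:1, if:1, … (28 more, each freq 1)
Hapax (freq=1): after, am, apple, bag, baker, be, been, being, between, book, break, brown, burn, calm, carry, cat, cry, draw, end, face, fall, foot, friend, has, he, hour, if, like, man, map, me, might, of, rain, shoe, snow, song, start, student, though, under, unless, when, why, young

45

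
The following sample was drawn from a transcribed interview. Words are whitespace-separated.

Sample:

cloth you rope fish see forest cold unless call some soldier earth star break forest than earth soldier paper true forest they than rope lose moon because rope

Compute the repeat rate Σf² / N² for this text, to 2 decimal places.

0.06

Frequencies: rope:3, forest:3, soldier:2, earth:2, than:2, cloth:1, you:1, fish:1, see:1, cold:1, unless:1, call:1, some:1, star:1, break:1, paper:1, true:1, they:1, lose:1, moon:1, … (1 more, each freq 1)
Σf² = 46; N² = 784
Repeat rate = 46 / 784 = 0.06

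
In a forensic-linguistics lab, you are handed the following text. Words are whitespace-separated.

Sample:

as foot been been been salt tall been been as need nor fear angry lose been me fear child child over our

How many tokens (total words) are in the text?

Tokens: as, foot, been, been, been, salt, tall, been, been, as, need, nor, fear, angry, lose, been, me, fear, child, child, over, our
N = 22

22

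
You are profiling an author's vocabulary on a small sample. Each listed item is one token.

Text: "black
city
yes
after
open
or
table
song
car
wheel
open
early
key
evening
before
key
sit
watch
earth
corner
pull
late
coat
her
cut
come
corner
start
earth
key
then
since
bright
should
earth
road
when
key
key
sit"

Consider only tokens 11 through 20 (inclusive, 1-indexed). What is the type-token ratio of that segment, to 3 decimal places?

0.900

Segment tokens 11–20: open, early, key, evening, before, key, sit, watch, earth, corner
Segment N = 10, segment V = 9.
TTR = 9 / 10 = 0.900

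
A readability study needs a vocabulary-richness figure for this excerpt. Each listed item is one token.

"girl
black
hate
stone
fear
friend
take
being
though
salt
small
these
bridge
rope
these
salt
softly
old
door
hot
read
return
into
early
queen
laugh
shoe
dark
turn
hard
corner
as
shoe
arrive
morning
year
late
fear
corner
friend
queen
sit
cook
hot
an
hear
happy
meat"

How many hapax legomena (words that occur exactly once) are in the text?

32

Frequencies: fear:2, friend:2, salt:2, these:2, hot:2, queen:2, shoe:2, corner:2, girl:1, black:1, hate:1, stone:1, take:1, being:1, though:1, small:1, bridge:1, rope:1, softly:1, old:1, … (20 more, each freq 1)
Hapax (freq=1): an, arrive, as, being, black, bridge, cook, dark, door, early, girl, happy, hard, hate, hear, into, late, laugh, meat, morning, old, read, return, rope, sit, small, softly, stone, take, though, turn, year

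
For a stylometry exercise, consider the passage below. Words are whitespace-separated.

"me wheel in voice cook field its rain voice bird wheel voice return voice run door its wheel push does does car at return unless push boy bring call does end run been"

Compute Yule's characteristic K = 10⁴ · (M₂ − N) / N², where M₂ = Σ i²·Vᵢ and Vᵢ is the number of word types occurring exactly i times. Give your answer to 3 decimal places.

293.848

Frequencies: voice:4, wheel:3, does:3, its:2, return:2, run:2, push:2, me:1, in:1, cook:1, field:1, rain:1, bird:1, door:1, car:1, at:1, unless:1, boy:1, bring:1, call:1, … (2 more, each freq 1)
N = 33. Frequency spectrum: V_1=15, V_2=4, V_3=2, V_4=1
M₂ = 1²·15 + 2²·4 + 3²·2 + 4²·1 = 65
K = 10000 × (65 − 33) / 33² = 293.848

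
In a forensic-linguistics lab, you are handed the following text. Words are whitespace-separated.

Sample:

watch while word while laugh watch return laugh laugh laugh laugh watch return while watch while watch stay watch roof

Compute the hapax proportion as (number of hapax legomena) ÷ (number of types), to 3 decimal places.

0.429

Frequencies: watch:6, laugh:5, while:4, return:2, word:1, stay:1, roof:1
Hapax count = 3; type count = 7.
Ratio = 3 / 7 = 0.429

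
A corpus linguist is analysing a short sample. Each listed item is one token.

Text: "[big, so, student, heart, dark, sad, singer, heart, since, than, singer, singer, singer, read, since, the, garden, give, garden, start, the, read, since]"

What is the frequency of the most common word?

Frequencies: singer:4, since:3, heart:2, read:2, the:2, garden:2, big:1, so:1, student:1, dark:1, sad:1, than:1, give:1, start:1
Most common: 'singer' with frequency 4.

4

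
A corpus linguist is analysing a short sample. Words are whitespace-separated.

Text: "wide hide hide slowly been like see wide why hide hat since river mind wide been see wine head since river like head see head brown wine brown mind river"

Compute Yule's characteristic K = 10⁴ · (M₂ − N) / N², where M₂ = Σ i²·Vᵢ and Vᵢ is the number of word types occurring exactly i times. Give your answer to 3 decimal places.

Frequencies: wide:3, hide:3, see:3, river:3, head:3, been:2, like:2, since:2, mind:2, wine:2, brown:2, slowly:1, why:1, hat:1
N = 30. Frequency spectrum: V_1=3, V_2=6, V_3=5
M₂ = 1²·3 + 2²·6 + 3²·5 = 72
K = 10000 × (72 − 30) / 30² = 466.667

466.667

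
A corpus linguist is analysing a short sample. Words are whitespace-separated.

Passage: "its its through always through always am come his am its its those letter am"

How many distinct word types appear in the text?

Distinct types: {always, am, come, his, its, letter, those, through}
V = 8

8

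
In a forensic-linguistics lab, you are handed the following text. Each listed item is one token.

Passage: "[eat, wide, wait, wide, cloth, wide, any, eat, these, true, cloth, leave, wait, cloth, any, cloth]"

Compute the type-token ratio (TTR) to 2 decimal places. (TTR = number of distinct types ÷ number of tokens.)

0.50

N = 16 tokens, V = 8 types.
TTR = V / N = 8 / 16 = 0.50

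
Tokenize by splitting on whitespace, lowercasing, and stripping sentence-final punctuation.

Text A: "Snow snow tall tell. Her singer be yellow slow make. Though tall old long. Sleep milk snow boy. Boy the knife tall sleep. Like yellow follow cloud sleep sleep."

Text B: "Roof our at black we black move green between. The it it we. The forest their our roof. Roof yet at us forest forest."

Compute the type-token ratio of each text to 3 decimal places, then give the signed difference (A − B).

0.107

TTR(A) = 20/29 = 0.690
TTR(B) = 14/24 = 0.583
Difference = 0.690 − 0.583 = 0.107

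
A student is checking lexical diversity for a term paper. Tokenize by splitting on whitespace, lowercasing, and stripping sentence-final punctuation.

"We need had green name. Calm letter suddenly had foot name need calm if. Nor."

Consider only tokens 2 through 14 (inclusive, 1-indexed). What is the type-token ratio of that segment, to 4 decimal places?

0.6923

Segment tokens 2–14: need, had, green, name, calm, letter, suddenly, had, foot, name, need, calm, if
Segment N = 13, segment V = 9.
TTR = 9 / 13 = 0.6923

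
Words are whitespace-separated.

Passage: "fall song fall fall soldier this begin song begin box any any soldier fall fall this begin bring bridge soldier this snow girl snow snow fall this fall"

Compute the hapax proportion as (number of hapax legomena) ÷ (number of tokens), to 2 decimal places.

0.14

Frequencies: fall:7, this:4, soldier:3, begin:3, snow:3, song:2, any:2, box:1, bring:1, bridge:1, girl:1
Hapax count = 4; token count = 28.
Ratio = 4 / 28 = 0.14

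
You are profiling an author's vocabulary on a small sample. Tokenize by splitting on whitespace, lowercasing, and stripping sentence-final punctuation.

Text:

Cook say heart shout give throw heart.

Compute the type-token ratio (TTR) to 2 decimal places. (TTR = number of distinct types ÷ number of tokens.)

0.86

N = 7 tokens, V = 6 types.
TTR = V / N = 6 / 7 = 0.86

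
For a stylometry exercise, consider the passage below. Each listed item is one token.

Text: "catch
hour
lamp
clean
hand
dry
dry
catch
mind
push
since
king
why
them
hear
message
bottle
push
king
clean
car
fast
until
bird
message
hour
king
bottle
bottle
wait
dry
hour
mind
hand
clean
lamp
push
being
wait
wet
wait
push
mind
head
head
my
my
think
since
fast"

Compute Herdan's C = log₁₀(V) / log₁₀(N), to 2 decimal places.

0.82

N = 50, V = 25.
log₁₀(V) = 1.397940, log₁₀(N) = 1.698970
C = 1.397940 / 1.698970 = 0.82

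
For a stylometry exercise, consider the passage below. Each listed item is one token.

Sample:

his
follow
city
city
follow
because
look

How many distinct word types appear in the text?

Distinct types: {because, city, follow, his, look}
V = 5

5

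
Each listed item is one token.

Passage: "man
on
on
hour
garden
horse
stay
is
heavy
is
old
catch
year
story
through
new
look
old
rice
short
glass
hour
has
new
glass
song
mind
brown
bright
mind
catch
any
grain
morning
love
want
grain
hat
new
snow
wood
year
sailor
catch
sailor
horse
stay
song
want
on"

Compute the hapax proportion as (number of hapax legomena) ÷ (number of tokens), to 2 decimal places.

Frequencies: on:3, catch:3, new:3, hour:2, horse:2, stay:2, is:2, old:2, year:2, glass:2, song:2, mind:2, grain:2, want:2, sailor:2, man:1, garden:1, heavy:1, story:1, through:1, … (12 more, each freq 1)
Hapax count = 17; token count = 50.
Ratio = 17 / 50 = 0.34

0.34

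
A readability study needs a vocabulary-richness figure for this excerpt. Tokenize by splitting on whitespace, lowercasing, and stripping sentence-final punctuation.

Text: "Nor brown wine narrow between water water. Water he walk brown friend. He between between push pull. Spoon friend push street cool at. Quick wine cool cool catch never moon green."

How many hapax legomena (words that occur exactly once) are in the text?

12

Frequencies: between:3, water:3, cool:3, brown:2, wine:2, he:2, friend:2, push:2, nor:1, narrow:1, walk:1, pull:1, spoon:1, street:1, at:1, quick:1, catch:1, never:1, moon:1, green:1
Hapax (freq=1): at, catch, green, moon, narrow, never, nor, pull, quick, spoon, street, walk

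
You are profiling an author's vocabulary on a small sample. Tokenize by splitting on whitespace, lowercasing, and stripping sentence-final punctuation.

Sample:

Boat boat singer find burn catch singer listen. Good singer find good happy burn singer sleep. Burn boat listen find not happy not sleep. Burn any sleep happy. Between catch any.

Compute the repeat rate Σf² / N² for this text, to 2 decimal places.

0.09

Frequencies: singer:4, burn:4, boat:3, find:3, happy:3, sleep:3, catch:2, listen:2, good:2, not:2, any:2, between:1
Σf² = 89; N² = 961
Repeat rate = 89 / 961 = 0.09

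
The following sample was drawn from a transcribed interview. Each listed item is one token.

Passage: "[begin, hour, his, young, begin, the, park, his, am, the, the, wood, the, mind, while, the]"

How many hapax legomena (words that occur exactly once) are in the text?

7

Frequencies: the:5, begin:2, his:2, hour:1, young:1, park:1, am:1, wood:1, mind:1, while:1
Hapax (freq=1): am, hour, mind, park, while, wood, young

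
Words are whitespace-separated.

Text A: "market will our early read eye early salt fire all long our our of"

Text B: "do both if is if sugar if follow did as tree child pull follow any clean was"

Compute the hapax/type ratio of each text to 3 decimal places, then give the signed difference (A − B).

A: hapax=9, V=11, ratio=0.818
B: hapax=12, V=14, ratio=0.857
Difference = 0.818 − 0.857 = -0.039

-0.039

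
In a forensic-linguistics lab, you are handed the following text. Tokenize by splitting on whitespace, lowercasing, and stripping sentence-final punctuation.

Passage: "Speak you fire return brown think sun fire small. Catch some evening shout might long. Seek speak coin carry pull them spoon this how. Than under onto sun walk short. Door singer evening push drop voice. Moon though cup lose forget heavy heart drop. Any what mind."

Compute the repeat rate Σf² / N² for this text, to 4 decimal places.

Frequencies: speak:2, fire:2, sun:2, evening:2, drop:2, you:1, return:1, brown:1, think:1, small:1, catch:1, some:1, shout:1, might:1, long:1, seek:1, coin:1, carry:1, pull:1, them:1, … (22 more, each freq 1)
Σf² = 57; N² = 2209
Repeat rate = 57 / 2209 = 0.0258

0.0258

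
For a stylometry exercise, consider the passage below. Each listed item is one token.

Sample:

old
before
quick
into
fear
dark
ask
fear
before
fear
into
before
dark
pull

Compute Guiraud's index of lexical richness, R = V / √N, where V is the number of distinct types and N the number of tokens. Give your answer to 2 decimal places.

2.14

N = 14, V = 8.
√N = 3.741657
R = 8 / 3.741657 = 2.14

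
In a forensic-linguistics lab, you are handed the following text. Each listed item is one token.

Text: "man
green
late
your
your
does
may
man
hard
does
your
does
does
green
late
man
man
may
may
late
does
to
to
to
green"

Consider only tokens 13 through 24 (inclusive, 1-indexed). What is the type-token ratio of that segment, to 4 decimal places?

Segment tokens 13–24: does, green, late, man, man, may, may, late, does, to, to, to
Segment N = 12, segment V = 6.
TTR = 6 / 12 = 0.5000

0.5000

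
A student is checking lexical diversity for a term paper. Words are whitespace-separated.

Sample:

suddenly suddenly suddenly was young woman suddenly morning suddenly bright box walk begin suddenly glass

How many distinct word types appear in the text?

10

Distinct types: {begin, box, bright, glass, morning, suddenly, walk, was, woman, young}
V = 10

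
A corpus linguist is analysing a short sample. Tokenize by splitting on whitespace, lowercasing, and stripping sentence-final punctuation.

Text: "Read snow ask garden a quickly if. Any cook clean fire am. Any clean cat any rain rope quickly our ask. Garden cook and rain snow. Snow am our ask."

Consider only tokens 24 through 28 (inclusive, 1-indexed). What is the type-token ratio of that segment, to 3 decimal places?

Segment tokens 24–28: and, rain, snow, snow, am
Segment N = 5, segment V = 4.
TTR = 4 / 5 = 0.800

0.800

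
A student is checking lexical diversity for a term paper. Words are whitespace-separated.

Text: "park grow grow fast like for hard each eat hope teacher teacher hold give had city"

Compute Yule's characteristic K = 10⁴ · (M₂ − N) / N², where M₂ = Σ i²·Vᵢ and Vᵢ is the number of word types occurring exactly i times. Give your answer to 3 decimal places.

156.250

Frequencies: grow:2, teacher:2, park:1, fast:1, like:1, for:1, hard:1, each:1, eat:1, hope:1, hold:1, give:1, had:1, city:1
N = 16. Frequency spectrum: V_1=12, V_2=2
M₂ = 1²·12 + 2²·2 = 20
K = 10000 × (20 − 16) / 16² = 156.250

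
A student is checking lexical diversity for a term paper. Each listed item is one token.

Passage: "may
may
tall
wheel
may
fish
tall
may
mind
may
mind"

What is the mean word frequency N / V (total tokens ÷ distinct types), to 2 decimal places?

N = 11 tokens, V = 5 types.
Mean frequency = N / V = 11 / 5 = 2.20

2.20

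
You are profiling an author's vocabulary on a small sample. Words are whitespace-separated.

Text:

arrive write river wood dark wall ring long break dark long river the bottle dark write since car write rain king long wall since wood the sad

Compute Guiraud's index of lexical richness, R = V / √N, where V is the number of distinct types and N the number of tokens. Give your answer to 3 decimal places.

3.079

N = 27, V = 16.
√N = 5.196152
R = 16 / 5.196152 = 3.079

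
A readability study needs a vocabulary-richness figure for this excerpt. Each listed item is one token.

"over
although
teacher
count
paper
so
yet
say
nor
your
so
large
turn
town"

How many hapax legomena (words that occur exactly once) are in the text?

12

Frequencies: so:2, over:1, although:1, teacher:1, count:1, paper:1, yet:1, say:1, nor:1, your:1, large:1, turn:1, town:1
Hapax (freq=1): although, count, large, nor, over, paper, say, teacher, town, turn, yet, your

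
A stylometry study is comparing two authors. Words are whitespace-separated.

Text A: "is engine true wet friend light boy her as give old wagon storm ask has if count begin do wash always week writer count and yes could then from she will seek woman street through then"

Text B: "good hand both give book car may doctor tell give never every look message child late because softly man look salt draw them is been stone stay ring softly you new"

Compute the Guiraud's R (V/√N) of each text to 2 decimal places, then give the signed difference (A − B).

A: V=34, N=36, R=5.67
B: V=28, N=31, R=5.03
Difference = 5.67 − 5.03 = 0.64

0.64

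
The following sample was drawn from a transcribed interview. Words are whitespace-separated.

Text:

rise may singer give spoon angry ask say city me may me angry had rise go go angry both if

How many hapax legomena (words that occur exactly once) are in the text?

Frequencies: angry:3, rise:2, may:2, me:2, go:2, singer:1, give:1, spoon:1, ask:1, say:1, city:1, had:1, both:1, if:1
Hapax (freq=1): ask, both, city, give, had, if, say, singer, spoon

9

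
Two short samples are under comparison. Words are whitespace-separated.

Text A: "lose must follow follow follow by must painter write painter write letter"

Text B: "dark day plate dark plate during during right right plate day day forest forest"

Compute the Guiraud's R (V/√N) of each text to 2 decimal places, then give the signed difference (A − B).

0.42

A: V=7, N=12, R=2.02
B: V=6, N=14, R=1.60
Difference = 2.02 − 1.60 = 0.42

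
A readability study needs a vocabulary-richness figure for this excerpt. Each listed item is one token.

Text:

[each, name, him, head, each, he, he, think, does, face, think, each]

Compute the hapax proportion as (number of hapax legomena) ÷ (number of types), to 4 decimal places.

Frequencies: each:3, he:2, think:2, name:1, him:1, head:1, does:1, face:1
Hapax count = 5; type count = 8.
Ratio = 5 / 8 = 0.6250

0.6250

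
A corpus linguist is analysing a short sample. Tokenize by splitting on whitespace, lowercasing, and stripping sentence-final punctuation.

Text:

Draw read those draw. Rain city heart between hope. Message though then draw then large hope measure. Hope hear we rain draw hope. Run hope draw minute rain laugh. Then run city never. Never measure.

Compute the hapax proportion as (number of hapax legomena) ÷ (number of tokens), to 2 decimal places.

0.31

Frequencies: draw:5, hope:5, rain:3, then:3, city:2, measure:2, run:2, never:2, read:1, those:1, heart:1, between:1, message:1, though:1, large:1, hear:1, we:1, minute:1, laugh:1
Hapax count = 11; token count = 35.
Ratio = 11 / 35 = 0.31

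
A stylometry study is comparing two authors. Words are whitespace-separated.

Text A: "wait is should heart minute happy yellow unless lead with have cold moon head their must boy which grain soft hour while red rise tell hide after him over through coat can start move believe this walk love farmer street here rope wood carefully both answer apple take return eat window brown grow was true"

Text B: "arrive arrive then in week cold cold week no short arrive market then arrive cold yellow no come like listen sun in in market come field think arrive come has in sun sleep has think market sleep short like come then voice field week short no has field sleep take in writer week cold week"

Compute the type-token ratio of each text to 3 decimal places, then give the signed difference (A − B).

0.636

TTR(A) = 55/55 = 1.000
TTR(B) = 20/55 = 0.364
Difference = 1.000 − 0.364 = 0.636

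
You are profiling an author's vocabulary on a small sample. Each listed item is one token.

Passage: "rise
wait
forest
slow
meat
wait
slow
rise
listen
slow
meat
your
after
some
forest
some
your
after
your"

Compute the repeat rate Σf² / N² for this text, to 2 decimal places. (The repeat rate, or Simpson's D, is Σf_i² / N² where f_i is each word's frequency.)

0.12

Frequencies: slow:3, your:3, rise:2, wait:2, forest:2, meat:2, after:2, some:2, listen:1
Σf² = 43; N² = 361
Repeat rate = 43 / 361 = 0.12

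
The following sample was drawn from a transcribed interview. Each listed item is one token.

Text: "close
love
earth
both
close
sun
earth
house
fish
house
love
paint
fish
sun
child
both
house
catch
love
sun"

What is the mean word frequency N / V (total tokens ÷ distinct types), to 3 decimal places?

2.000

N = 20 tokens, V = 10 types.
Mean frequency = N / V = 20 / 10 = 2.000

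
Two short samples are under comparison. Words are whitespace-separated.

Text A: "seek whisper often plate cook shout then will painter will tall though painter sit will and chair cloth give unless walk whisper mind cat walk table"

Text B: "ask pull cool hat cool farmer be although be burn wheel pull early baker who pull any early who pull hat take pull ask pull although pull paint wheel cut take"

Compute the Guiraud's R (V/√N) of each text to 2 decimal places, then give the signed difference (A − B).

A: V=21, N=26, R=4.12
B: V=16, N=31, R=2.87
Difference = 4.12 − 2.87 = 1.25

1.25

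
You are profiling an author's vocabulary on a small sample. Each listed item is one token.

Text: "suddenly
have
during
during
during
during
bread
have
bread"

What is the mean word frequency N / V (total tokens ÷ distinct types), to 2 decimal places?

2.25

N = 9 tokens, V = 4 types.
Mean frequency = N / V = 9 / 4 = 2.25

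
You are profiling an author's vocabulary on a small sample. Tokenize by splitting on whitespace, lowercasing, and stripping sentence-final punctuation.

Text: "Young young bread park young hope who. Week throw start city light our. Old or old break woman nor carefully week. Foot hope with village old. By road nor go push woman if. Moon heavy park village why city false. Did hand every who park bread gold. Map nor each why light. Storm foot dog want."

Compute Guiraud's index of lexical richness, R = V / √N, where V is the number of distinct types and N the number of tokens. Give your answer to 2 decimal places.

5.08

N = 56, V = 38.
√N = 7.483315
R = 38 / 7.483315 = 5.08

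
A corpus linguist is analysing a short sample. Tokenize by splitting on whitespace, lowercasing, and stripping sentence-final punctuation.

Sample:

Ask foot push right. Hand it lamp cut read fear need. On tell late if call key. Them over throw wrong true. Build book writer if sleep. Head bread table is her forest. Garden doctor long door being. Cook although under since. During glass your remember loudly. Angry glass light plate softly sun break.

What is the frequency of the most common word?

2

Frequencies: if:2, glass:2, ask:1, foot:1, push:1, right:1, hand:1, it:1, lamp:1, cut:1, read:1, fear:1, need:1, on:1, tell:1, late:1, call:1, key:1, them:1, over:1, … (32 more, each freq 1)
Most common: 'if' with frequency 2.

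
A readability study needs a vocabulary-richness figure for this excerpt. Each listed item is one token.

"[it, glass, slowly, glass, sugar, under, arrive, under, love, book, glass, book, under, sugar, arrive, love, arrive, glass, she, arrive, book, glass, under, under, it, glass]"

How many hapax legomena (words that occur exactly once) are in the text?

2

Frequencies: glass:6, under:5, arrive:4, book:3, it:2, sugar:2, love:2, slowly:1, she:1
Hapax (freq=1): she, slowly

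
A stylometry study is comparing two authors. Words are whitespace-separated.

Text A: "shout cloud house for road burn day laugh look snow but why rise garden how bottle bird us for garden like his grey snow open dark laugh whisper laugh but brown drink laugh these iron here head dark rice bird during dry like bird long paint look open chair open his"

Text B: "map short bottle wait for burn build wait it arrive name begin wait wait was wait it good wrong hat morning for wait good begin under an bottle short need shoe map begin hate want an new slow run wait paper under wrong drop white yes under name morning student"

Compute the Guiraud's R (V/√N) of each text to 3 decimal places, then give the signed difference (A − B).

A: V=36, N=51, R=5.041
B: V=30, N=50, R=4.243
Difference = 5.041 − 4.243 = 0.798

0.798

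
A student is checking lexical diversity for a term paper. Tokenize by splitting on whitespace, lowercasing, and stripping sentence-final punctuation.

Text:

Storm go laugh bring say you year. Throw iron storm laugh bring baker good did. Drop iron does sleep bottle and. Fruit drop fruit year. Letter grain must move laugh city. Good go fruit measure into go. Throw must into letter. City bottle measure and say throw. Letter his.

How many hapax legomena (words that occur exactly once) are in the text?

Frequencies: go:3, laugh:3, throw:3, fruit:3, letter:3, storm:2, bring:2, say:2, year:2, iron:2, good:2, drop:2, bottle:2, and:2, must:2, city:2, measure:2, into:2, you:1, baker:1, … (6 more, each freq 1)
Hapax (freq=1): baker, did, does, grain, his, move, sleep, you

8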